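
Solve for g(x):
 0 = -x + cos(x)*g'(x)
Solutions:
 g(x) = C1 + Integral(x/cos(x), x)


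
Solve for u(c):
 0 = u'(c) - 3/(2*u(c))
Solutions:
 u(c) = -sqrt(C1 + 3*c)
 u(c) = sqrt(C1 + 3*c)


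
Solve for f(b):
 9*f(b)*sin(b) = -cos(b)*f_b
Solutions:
 f(b) = C1*cos(b)^9


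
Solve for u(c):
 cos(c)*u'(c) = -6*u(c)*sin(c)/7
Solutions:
 u(c) = C1*cos(c)^(6/7)


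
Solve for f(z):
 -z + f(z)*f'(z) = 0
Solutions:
 f(z) = -sqrt(C1 + z^2)
 f(z) = sqrt(C1 + z^2)


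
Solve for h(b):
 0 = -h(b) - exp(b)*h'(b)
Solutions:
 h(b) = C1*exp(exp(-b))


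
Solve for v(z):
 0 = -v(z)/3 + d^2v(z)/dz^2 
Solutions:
 v(z) = C1*exp(-sqrt(3)*z/3) + C2*exp(sqrt(3)*z/3)


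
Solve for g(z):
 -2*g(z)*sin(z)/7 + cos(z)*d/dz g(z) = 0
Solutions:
 g(z) = C1/cos(z)^(2/7)


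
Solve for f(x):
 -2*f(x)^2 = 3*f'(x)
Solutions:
 f(x) = 3/(C1 + 2*x)


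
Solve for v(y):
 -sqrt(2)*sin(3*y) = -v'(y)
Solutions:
 v(y) = C1 - sqrt(2)*cos(3*y)/3


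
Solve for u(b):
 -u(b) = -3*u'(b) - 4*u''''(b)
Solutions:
 u(b) = C1*exp(b*(-8/(1 + 3*sqrt(57))^(1/3) + (1 + 3*sqrt(57))^(1/3) + 4)/12)*sin(sqrt(3)*b*(8/(1 + 3*sqrt(57))^(1/3) + (1 + 3*sqrt(57))^(1/3))/12) + C2*exp(b*(-8/(1 + 3*sqrt(57))^(1/3) + (1 + 3*sqrt(57))^(1/3) + 4)/12)*cos(sqrt(3)*b*(8/(1 + 3*sqrt(57))^(1/3) + (1 + 3*sqrt(57))^(1/3))/12) + C3*exp(-b) + C4*exp(b*(-(1 + 3*sqrt(57))^(1/3) + 2 + 8/(1 + 3*sqrt(57))^(1/3))/6)


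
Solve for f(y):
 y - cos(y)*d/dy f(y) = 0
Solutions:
 f(y) = C1 + Integral(y/cos(y), y)


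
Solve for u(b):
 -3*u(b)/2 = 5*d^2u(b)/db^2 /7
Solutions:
 u(b) = C1*sin(sqrt(210)*b/10) + C2*cos(sqrt(210)*b/10)


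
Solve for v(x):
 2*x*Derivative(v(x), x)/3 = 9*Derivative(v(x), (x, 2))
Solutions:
 v(x) = C1 + C2*erfi(sqrt(3)*x/9)


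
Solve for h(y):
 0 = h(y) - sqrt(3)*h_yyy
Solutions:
 h(y) = C3*exp(3^(5/6)*y/3) + (C1*sin(3^(1/3)*y/2) + C2*cos(3^(1/3)*y/2))*exp(-3^(5/6)*y/6)


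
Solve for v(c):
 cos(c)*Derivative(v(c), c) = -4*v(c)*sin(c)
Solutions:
 v(c) = C1*cos(c)^4


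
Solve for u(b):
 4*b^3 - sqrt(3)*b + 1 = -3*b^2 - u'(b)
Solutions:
 u(b) = C1 - b^4 - b^3 + sqrt(3)*b^2/2 - b


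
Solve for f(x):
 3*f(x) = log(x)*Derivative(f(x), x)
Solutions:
 f(x) = C1*exp(3*li(x))


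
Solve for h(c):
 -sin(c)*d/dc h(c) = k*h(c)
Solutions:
 h(c) = C1*exp(k*(-log(cos(c) - 1) + log(cos(c) + 1))/2)


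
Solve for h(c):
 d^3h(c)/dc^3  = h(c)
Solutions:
 h(c) = C3*exp(c) + (C1*sin(sqrt(3)*c/2) + C2*cos(sqrt(3)*c/2))*exp(-c/2)


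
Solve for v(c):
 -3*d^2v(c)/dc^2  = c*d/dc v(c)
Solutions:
 v(c) = C1 + C2*erf(sqrt(6)*c/6)


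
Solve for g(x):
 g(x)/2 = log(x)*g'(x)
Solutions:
 g(x) = C1*exp(li(x)/2)


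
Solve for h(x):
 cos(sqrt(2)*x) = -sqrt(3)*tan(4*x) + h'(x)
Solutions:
 h(x) = C1 - sqrt(3)*log(cos(4*x))/4 + sqrt(2)*sin(sqrt(2)*x)/2


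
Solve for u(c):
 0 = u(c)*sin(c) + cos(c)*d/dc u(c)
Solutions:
 u(c) = C1*cos(c)


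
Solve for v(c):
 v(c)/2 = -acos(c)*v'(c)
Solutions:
 v(c) = C1*exp(-Integral(1/acos(c), c)/2)


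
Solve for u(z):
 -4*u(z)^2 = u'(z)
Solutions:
 u(z) = 1/(C1 + 4*z)


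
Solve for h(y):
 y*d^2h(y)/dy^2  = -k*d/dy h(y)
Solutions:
 h(y) = C1 + y^(1 - re(k))*(C2*sin(log(y)*Abs(im(k))) + C3*cos(log(y)*im(k)))


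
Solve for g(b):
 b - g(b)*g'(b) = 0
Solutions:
 g(b) = -sqrt(C1 + b^2)
 g(b) = sqrt(C1 + b^2)


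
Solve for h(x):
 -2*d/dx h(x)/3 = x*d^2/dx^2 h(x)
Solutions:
 h(x) = C1 + C2*x^(1/3)


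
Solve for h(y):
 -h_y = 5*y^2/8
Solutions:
 h(y) = C1 - 5*y^3/24


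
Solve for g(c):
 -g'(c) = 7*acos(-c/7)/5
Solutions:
 g(c) = C1 - 7*c*acos(-c/7)/5 - 7*sqrt(49 - c^2)/5


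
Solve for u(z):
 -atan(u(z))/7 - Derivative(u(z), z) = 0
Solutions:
 Integral(1/atan(_y), (_y, u(z))) = C1 - z/7


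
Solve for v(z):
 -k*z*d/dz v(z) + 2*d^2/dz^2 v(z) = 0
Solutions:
 v(z) = Piecewise((-sqrt(pi)*C1*erf(z*sqrt(-k)/2)/sqrt(-k) - C2, (k > 0) | (k < 0)), (-C1*z - C2, True))


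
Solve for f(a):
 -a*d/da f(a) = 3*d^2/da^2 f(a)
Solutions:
 f(a) = C1 + C2*erf(sqrt(6)*a/6)


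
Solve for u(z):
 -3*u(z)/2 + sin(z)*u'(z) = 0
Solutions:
 u(z) = C1*(cos(z) - 1)^(3/4)/(cos(z) + 1)^(3/4)


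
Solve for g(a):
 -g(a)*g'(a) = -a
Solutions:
 g(a) = -sqrt(C1 + a^2)
 g(a) = sqrt(C1 + a^2)


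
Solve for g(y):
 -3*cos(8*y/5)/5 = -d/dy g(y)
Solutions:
 g(y) = C1 + 3*sin(8*y/5)/8


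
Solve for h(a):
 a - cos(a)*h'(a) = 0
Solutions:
 h(a) = C1 + Integral(a/cos(a), a)


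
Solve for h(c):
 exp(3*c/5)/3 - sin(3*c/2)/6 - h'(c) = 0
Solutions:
 h(c) = C1 + 5*exp(3*c/5)/9 + cos(3*c/2)/9


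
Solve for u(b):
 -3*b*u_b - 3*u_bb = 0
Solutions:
 u(b) = C1 + C2*erf(sqrt(2)*b/2)


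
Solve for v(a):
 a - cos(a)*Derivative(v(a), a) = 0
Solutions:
 v(a) = C1 + Integral(a/cos(a), a)


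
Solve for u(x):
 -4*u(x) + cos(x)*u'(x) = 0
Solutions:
 u(x) = C1*(sin(x)^2 + 2*sin(x) + 1)/(sin(x)^2 - 2*sin(x) + 1)


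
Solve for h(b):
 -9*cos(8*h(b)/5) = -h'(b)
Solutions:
 -9*b - 5*log(sin(8*h(b)/5) - 1)/16 + 5*log(sin(8*h(b)/5) + 1)/16 = C1


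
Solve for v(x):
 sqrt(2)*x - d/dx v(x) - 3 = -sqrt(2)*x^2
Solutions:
 v(x) = C1 + sqrt(2)*x^3/3 + sqrt(2)*x^2/2 - 3*x


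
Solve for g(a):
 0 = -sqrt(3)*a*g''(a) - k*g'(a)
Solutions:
 g(a) = C1 + a^(-sqrt(3)*re(k)/3 + 1)*(C2*sin(sqrt(3)*log(a)*Abs(im(k))/3) + C3*cos(sqrt(3)*log(a)*im(k)/3))


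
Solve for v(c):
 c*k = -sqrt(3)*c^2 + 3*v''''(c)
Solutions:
 v(c) = C1 + C2*c + C3*c^2 + C4*c^3 + sqrt(3)*c^6/1080 + c^5*k/360


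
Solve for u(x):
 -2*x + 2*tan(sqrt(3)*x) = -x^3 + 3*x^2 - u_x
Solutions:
 u(x) = C1 - x^4/4 + x^3 + x^2 + 2*sqrt(3)*log(cos(sqrt(3)*x))/3


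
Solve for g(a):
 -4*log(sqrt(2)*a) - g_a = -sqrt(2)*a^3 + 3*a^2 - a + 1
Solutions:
 g(a) = C1 + sqrt(2)*a^4/4 - a^3 + a^2/2 - 4*a*log(a) - a*log(4) + 3*a


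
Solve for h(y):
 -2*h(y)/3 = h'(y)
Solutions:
 h(y) = C1*exp(-2*y/3)


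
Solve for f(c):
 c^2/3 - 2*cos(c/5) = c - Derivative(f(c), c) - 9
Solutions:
 f(c) = C1 - c^3/9 + c^2/2 - 9*c + 10*sin(c/5)


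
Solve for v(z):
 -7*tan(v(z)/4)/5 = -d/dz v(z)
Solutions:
 v(z) = -4*asin(C1*exp(7*z/20)) + 4*pi
 v(z) = 4*asin(C1*exp(7*z/20))


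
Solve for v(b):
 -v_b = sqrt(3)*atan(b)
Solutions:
 v(b) = C1 - sqrt(3)*(b*atan(b) - log(b^2 + 1)/2)


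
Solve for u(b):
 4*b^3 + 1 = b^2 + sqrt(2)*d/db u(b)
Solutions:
 u(b) = C1 + sqrt(2)*b^4/2 - sqrt(2)*b^3/6 + sqrt(2)*b/2


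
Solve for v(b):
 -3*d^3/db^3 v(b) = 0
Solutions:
 v(b) = C1 + C2*b + C3*b^2


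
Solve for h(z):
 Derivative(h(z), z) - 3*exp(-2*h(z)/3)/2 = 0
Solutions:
 h(z) = 3*log(-sqrt(C1 + 3*z)) - 3*log(3)/2
 h(z) = 3*log(C1 + 3*z)/2 - 3*log(3)/2


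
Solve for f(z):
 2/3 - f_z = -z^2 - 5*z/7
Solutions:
 f(z) = C1 + z^3/3 + 5*z^2/14 + 2*z/3


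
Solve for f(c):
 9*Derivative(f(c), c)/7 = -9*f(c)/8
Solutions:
 f(c) = C1*exp(-7*c/8)


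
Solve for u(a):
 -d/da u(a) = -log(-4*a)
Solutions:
 u(a) = C1 + a*log(-a) + a*(-1 + 2*log(2))


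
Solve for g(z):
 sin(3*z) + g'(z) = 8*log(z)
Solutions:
 g(z) = C1 + 8*z*log(z) - 8*z + cos(3*z)/3


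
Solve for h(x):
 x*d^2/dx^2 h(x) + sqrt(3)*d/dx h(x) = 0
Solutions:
 h(x) = C1 + C2*x^(1 - sqrt(3))


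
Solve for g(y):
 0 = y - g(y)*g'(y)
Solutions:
 g(y) = -sqrt(C1 + y^2)
 g(y) = sqrt(C1 + y^2)


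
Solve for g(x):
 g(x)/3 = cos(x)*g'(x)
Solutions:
 g(x) = C1*(sin(x) + 1)^(1/6)/(sin(x) - 1)^(1/6)


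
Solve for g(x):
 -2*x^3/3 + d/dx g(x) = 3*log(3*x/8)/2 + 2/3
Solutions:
 g(x) = C1 + x^4/6 + 3*x*log(x)/2 - 9*x*log(2)/2 - 5*x/6 + 3*x*log(3)/2


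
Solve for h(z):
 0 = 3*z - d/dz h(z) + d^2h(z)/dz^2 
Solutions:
 h(z) = C1 + C2*exp(z) + 3*z^2/2 + 3*z


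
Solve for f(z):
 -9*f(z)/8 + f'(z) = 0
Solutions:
 f(z) = C1*exp(9*z/8)


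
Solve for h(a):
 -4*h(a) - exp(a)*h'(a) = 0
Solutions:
 h(a) = C1*exp(4*exp(-a))


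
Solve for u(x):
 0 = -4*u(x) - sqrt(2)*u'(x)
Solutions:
 u(x) = C1*exp(-2*sqrt(2)*x)


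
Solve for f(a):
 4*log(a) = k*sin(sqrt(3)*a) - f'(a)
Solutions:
 f(a) = C1 - 4*a*log(a) + 4*a - sqrt(3)*k*cos(sqrt(3)*a)/3


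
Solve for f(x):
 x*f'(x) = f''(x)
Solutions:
 f(x) = C1 + C2*erfi(sqrt(2)*x/2)


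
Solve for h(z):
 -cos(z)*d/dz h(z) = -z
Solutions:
 h(z) = C1 + Integral(z/cos(z), z)


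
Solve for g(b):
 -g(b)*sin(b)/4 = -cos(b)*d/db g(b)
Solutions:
 g(b) = C1/cos(b)^(1/4)


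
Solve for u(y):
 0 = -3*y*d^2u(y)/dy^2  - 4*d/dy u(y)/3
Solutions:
 u(y) = C1 + C2*y^(5/9)


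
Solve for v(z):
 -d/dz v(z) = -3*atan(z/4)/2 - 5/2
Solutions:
 v(z) = C1 + 3*z*atan(z/4)/2 + 5*z/2 - 3*log(z^2 + 16)


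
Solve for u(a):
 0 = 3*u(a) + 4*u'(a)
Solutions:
 u(a) = C1*exp(-3*a/4)


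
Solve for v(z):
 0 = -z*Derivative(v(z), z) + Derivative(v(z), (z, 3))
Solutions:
 v(z) = C1 + Integral(C2*airyai(z) + C3*airybi(z), z)


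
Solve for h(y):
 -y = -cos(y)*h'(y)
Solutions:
 h(y) = C1 + Integral(y/cos(y), y)


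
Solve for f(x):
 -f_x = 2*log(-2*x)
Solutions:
 f(x) = C1 - 2*x*log(-x) + 2*x*(1 - log(2))


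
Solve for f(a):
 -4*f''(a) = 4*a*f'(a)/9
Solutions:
 f(a) = C1 + C2*erf(sqrt(2)*a/6)


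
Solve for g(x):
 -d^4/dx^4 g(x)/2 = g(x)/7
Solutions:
 g(x) = (C1*sin(14^(3/4)*x/14) + C2*cos(14^(3/4)*x/14))*exp(-14^(3/4)*x/14) + (C3*sin(14^(3/4)*x/14) + C4*cos(14^(3/4)*x/14))*exp(14^(3/4)*x/14)


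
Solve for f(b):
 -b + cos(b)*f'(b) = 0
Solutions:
 f(b) = C1 + Integral(b/cos(b), b)


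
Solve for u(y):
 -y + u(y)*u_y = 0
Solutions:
 u(y) = -sqrt(C1 + y^2)
 u(y) = sqrt(C1 + y^2)


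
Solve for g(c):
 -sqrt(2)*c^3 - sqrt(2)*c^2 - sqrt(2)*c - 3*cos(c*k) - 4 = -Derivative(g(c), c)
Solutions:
 g(c) = C1 + sqrt(2)*c^4/4 + sqrt(2)*c^3/3 + sqrt(2)*c^2/2 + 4*c + 3*sin(c*k)/k


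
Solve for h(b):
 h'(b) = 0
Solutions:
 h(b) = C1


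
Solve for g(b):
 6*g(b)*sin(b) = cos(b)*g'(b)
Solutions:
 g(b) = C1/cos(b)^6


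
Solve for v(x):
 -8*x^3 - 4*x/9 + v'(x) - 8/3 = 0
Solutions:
 v(x) = C1 + 2*x^4 + 2*x^2/9 + 8*x/3


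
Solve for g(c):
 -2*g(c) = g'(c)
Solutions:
 g(c) = C1*exp(-2*c)


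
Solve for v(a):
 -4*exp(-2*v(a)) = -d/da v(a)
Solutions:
 v(a) = log(-sqrt(C1 + 8*a))
 v(a) = log(C1 + 8*a)/2


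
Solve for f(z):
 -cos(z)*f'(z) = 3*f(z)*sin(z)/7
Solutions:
 f(z) = C1*cos(z)^(3/7)


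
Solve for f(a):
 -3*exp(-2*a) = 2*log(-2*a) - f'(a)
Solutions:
 f(a) = C1 + 2*a*log(-a) + 2*a*(-1 + log(2)) - 3*exp(-2*a)/2


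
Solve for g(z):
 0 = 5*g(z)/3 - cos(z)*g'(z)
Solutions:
 g(z) = C1*(sin(z) + 1)^(5/6)/(sin(z) - 1)^(5/6)


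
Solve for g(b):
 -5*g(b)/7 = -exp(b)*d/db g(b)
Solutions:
 g(b) = C1*exp(-5*exp(-b)/7)


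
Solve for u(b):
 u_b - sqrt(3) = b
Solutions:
 u(b) = C1 + b^2/2 + sqrt(3)*b


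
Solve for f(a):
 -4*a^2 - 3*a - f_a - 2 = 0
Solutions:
 f(a) = C1 - 4*a^3/3 - 3*a^2/2 - 2*a


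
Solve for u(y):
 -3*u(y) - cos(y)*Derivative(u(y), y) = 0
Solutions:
 u(y) = C1*(sin(y) - 1)^(3/2)/(sin(y) + 1)^(3/2)


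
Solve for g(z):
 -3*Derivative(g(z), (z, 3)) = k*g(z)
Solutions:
 g(z) = C1*exp(3^(2/3)*z*(-k)^(1/3)/3) + C2*exp(z*(-k)^(1/3)*(-3^(2/3) + 3*3^(1/6)*I)/6) + C3*exp(-z*(-k)^(1/3)*(3^(2/3) + 3*3^(1/6)*I)/6)


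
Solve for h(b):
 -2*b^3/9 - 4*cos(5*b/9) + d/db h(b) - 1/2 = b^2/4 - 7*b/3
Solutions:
 h(b) = C1 + b^4/18 + b^3/12 - 7*b^2/6 + b/2 + 36*sin(5*b/9)/5


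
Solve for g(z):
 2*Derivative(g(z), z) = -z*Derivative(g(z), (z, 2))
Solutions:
 g(z) = C1 + C2/z


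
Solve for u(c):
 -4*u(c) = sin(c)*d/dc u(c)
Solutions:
 u(c) = C1*(cos(c)^2 + 2*cos(c) + 1)/(cos(c)^2 - 2*cos(c) + 1)


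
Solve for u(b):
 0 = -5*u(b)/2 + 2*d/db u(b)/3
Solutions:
 u(b) = C1*exp(15*b/4)


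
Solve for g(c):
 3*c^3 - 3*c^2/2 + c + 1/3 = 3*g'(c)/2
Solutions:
 g(c) = C1 + c^4/2 - c^3/3 + c^2/3 + 2*c/9


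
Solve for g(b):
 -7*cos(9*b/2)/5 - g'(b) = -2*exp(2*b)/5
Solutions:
 g(b) = C1 + exp(2*b)/5 - 14*sin(9*b/2)/45


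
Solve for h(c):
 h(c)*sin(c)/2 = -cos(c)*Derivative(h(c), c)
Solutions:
 h(c) = C1*sqrt(cos(c))


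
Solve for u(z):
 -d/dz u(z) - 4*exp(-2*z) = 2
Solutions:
 u(z) = C1 - 2*z + 2*exp(-2*z)


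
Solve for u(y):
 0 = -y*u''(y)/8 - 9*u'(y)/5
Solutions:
 u(y) = C1 + C2/y^(67/5)


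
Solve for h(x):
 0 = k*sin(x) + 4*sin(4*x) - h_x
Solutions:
 h(x) = C1 - k*cos(x) - cos(4*x)


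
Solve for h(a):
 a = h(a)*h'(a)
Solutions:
 h(a) = -sqrt(C1 + a^2)
 h(a) = sqrt(C1 + a^2)


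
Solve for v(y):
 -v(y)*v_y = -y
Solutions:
 v(y) = -sqrt(C1 + y^2)
 v(y) = sqrt(C1 + y^2)


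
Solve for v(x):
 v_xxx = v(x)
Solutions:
 v(x) = C3*exp(x) + (C1*sin(sqrt(3)*x/2) + C2*cos(sqrt(3)*x/2))*exp(-x/2)


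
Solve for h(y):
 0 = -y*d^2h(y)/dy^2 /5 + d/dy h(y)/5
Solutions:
 h(y) = C1 + C2*y^2


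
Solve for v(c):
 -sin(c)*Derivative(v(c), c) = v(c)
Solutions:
 v(c) = C1*sqrt(cos(c) + 1)/sqrt(cos(c) - 1)


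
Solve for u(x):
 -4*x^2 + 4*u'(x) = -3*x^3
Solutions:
 u(x) = C1 - 3*x^4/16 + x^3/3


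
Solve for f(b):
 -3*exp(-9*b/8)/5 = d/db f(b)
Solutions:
 f(b) = C1 + 8*exp(-9*b/8)/15


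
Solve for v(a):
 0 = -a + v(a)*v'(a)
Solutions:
 v(a) = -sqrt(C1 + a^2)
 v(a) = sqrt(C1 + a^2)


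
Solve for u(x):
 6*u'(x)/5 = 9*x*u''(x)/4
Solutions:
 u(x) = C1 + C2*x^(23/15)


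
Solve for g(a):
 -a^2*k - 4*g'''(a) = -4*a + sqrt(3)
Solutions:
 g(a) = C1 + C2*a + C3*a^2 - a^5*k/240 + a^4/24 - sqrt(3)*a^3/24


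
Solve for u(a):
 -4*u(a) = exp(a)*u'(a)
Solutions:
 u(a) = C1*exp(4*exp(-a))


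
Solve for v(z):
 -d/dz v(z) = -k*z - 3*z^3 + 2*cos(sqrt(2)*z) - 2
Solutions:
 v(z) = C1 + k*z^2/2 + 3*z^4/4 + 2*z - sqrt(2)*sin(sqrt(2)*z)


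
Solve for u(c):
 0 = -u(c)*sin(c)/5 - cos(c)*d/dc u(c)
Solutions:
 u(c) = C1*cos(c)^(1/5)


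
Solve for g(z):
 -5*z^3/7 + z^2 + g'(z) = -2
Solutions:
 g(z) = C1 + 5*z^4/28 - z^3/3 - 2*z


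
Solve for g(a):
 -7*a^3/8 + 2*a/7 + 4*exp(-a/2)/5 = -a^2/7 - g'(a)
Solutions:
 g(a) = C1 + 7*a^4/32 - a^3/21 - a^2/7 + 8*exp(-a/2)/5


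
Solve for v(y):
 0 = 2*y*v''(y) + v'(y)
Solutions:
 v(y) = C1 + C2*sqrt(y)


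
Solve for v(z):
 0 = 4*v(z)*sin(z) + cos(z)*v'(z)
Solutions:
 v(z) = C1*cos(z)^4


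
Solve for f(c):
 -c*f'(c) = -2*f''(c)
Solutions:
 f(c) = C1 + C2*erfi(c/2)


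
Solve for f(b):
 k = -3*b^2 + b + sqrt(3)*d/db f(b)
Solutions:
 f(b) = C1 + sqrt(3)*b^3/3 - sqrt(3)*b^2/6 + sqrt(3)*b*k/3


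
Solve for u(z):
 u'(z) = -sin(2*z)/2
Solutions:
 u(z) = C1 + cos(2*z)/4


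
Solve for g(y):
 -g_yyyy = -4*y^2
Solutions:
 g(y) = C1 + C2*y + C3*y^2 + C4*y^3 + y^6/90


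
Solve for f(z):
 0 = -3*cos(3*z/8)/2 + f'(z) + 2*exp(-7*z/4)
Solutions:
 f(z) = C1 + 4*sin(3*z/8) + 8*exp(-7*z/4)/7


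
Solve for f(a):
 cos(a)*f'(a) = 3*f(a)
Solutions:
 f(a) = C1*(sin(a) + 1)^(3/2)/(sin(a) - 1)^(3/2)


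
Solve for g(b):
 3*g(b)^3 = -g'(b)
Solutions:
 g(b) = -sqrt(2)*sqrt(-1/(C1 - 3*b))/2
 g(b) = sqrt(2)*sqrt(-1/(C1 - 3*b))/2


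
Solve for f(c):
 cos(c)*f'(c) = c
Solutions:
 f(c) = C1 + Integral(c/cos(c), c)


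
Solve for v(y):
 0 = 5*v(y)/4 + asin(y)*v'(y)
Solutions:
 v(y) = C1*exp(-5*Integral(1/asin(y), y)/4)


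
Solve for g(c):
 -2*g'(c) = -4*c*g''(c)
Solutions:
 g(c) = C1 + C2*c^(3/2)


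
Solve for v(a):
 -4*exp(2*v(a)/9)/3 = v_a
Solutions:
 v(a) = 9*log(-sqrt(-1/(C1 - 4*a))) - 9*log(2) + 9*log(6)/2 + 9*log(3)
 v(a) = 9*log(-1/(C1 - 4*a))/2 - 9*log(2) + 9*log(6)/2 + 9*log(3)


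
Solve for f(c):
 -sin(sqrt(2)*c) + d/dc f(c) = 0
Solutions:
 f(c) = C1 - sqrt(2)*cos(sqrt(2)*c)/2


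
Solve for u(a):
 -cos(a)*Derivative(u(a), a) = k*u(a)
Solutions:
 u(a) = C1*exp(k*(log(sin(a) - 1) - log(sin(a) + 1))/2)


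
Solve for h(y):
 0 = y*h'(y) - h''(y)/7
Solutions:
 h(y) = C1 + C2*erfi(sqrt(14)*y/2)


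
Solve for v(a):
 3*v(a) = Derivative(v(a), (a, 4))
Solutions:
 v(a) = C1*exp(-3^(1/4)*a) + C2*exp(3^(1/4)*a) + C3*sin(3^(1/4)*a) + C4*cos(3^(1/4)*a)


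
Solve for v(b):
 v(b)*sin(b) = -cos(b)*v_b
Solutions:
 v(b) = C1*cos(b)


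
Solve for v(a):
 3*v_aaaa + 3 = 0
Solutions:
 v(a) = C1 + C2*a + C3*a^2 + C4*a^3 - a^4/24


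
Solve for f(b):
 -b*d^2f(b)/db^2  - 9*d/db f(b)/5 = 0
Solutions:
 f(b) = C1 + C2/b^(4/5)


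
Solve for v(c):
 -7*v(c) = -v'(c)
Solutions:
 v(c) = C1*exp(7*c)


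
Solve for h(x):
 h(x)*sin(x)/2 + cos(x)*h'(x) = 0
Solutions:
 h(x) = C1*sqrt(cos(x))


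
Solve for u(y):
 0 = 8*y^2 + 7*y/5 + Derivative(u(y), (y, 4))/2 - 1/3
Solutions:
 u(y) = C1 + C2*y + C3*y^2 + C4*y^3 - 2*y^6/45 - 7*y^5/300 + y^4/36


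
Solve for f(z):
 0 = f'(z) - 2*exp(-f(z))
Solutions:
 f(z) = log(C1 + 2*z)


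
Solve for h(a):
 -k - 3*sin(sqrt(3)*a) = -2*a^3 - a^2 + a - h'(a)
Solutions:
 h(a) = C1 - a^4/2 - a^3/3 + a^2/2 + a*k - sqrt(3)*cos(sqrt(3)*a)


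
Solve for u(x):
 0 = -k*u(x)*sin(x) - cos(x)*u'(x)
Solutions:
 u(x) = C1*exp(k*log(cos(x)))


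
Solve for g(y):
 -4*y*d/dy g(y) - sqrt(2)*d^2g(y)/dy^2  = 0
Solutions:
 g(y) = C1 + C2*erf(2^(1/4)*y)


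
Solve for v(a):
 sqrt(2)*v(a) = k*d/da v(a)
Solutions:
 v(a) = C1*exp(sqrt(2)*a/k)


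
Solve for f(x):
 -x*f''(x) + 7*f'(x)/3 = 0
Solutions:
 f(x) = C1 + C2*x^(10/3)


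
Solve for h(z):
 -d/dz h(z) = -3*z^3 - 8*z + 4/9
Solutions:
 h(z) = C1 + 3*z^4/4 + 4*z^2 - 4*z/9


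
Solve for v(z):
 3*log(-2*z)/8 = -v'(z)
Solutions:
 v(z) = C1 - 3*z*log(-z)/8 + 3*z*(1 - log(2))/8


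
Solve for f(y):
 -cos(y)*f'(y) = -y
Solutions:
 f(y) = C1 + Integral(y/cos(y), y)


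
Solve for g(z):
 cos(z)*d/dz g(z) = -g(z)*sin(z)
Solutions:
 g(z) = C1*cos(z)


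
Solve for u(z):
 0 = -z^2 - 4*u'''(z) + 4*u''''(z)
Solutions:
 u(z) = C1 + C2*z + C3*z^2 + C4*exp(z) - z^5/240 - z^4/48 - z^3/12


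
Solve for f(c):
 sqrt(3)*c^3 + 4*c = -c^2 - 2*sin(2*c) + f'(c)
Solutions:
 f(c) = C1 + sqrt(3)*c^4/4 + c^3/3 + 2*c^2 - cos(2*c)


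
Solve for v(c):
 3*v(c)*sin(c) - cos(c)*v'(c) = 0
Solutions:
 v(c) = C1/cos(c)^3


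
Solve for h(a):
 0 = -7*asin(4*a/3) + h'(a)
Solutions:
 h(a) = C1 + 7*a*asin(4*a/3) + 7*sqrt(9 - 16*a^2)/4


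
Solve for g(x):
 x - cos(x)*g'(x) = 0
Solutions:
 g(x) = C1 + Integral(x/cos(x), x)


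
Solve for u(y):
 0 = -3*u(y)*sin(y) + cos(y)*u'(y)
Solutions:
 u(y) = C1/cos(y)^3


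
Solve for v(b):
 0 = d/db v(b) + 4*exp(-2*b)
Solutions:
 v(b) = C1 + 2*exp(-2*b)


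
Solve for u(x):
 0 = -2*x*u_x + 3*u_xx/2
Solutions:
 u(x) = C1 + C2*erfi(sqrt(6)*x/3)


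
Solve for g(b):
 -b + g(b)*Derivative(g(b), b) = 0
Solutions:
 g(b) = -sqrt(C1 + b^2)
 g(b) = sqrt(C1 + b^2)


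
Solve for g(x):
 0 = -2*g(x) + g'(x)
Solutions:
 g(x) = C1*exp(2*x)


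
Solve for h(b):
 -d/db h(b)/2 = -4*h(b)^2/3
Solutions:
 h(b) = -3/(C1 + 8*b)


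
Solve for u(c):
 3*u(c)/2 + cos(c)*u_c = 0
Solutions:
 u(c) = C1*(sin(c) - 1)^(3/4)/(sin(c) + 1)^(3/4)


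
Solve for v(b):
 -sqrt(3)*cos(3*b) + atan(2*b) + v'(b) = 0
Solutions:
 v(b) = C1 - b*atan(2*b) + log(4*b^2 + 1)/4 + sqrt(3)*sin(3*b)/3


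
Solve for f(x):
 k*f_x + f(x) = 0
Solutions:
 f(x) = C1*exp(-x/k)


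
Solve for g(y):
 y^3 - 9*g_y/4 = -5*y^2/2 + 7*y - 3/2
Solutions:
 g(y) = C1 + y^4/9 + 10*y^3/27 - 14*y^2/9 + 2*y/3


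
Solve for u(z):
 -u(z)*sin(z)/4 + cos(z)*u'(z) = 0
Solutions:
 u(z) = C1/cos(z)^(1/4)


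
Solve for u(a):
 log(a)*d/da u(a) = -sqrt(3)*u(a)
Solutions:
 u(a) = C1*exp(-sqrt(3)*li(a))


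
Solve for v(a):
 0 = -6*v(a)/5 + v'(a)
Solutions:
 v(a) = C1*exp(6*a/5)


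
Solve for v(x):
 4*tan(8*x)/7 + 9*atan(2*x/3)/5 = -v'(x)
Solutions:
 v(x) = C1 - 9*x*atan(2*x/3)/5 + 27*log(4*x^2 + 9)/20 + log(cos(8*x))/14


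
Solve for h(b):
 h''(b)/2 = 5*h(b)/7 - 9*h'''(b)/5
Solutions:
 h(b) = C1*exp(-b*(35*35^(1/3)/(54*sqrt(26034) + 8713)^(1/3) + 70 + 35^(2/3)*(54*sqrt(26034) + 8713)^(1/3))/756)*sin(sqrt(3)*35^(1/3)*b*(-35^(1/3)*(54*sqrt(26034) + 8713)^(1/3) + 35/(54*sqrt(26034) + 8713)^(1/3))/756) + C2*exp(-b*(35*35^(1/3)/(54*sqrt(26034) + 8713)^(1/3) + 70 + 35^(2/3)*(54*sqrt(26034) + 8713)^(1/3))/756)*cos(sqrt(3)*35^(1/3)*b*(-35^(1/3)*(54*sqrt(26034) + 8713)^(1/3) + 35/(54*sqrt(26034) + 8713)^(1/3))/756) + C3*exp(b*(-35 + 35*35^(1/3)/(54*sqrt(26034) + 8713)^(1/3) + 35^(2/3)*(54*sqrt(26034) + 8713)^(1/3))/378)


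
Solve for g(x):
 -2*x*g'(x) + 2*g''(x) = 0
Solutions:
 g(x) = C1 + C2*erfi(sqrt(2)*x/2)


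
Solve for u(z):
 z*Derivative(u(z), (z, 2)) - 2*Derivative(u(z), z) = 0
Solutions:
 u(z) = C1 + C2*z^3


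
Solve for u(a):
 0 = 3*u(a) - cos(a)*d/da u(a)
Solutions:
 u(a) = C1*(sin(a) + 1)^(3/2)/(sin(a) - 1)^(3/2)


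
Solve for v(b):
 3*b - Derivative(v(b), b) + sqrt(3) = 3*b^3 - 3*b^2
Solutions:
 v(b) = C1 - 3*b^4/4 + b^3 + 3*b^2/2 + sqrt(3)*b


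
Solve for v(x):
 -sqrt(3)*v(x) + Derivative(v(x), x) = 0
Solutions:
 v(x) = C1*exp(sqrt(3)*x)


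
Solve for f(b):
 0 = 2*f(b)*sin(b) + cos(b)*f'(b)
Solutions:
 f(b) = C1*cos(b)^2


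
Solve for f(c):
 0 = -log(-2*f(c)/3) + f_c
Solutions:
 -Integral(1/(log(-_y) - log(3) + log(2)), (_y, f(c))) = C1 - c


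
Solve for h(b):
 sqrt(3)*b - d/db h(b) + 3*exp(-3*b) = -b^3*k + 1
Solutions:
 h(b) = C1 + b^4*k/4 + sqrt(3)*b^2/2 - b - exp(-3*b)


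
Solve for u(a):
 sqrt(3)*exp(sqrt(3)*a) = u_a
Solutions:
 u(a) = C1 + exp(sqrt(3)*a)


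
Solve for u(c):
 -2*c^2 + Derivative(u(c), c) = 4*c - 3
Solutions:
 u(c) = C1 + 2*c^3/3 + 2*c^2 - 3*c


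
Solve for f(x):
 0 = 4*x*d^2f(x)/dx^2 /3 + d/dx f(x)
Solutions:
 f(x) = C1 + C2*x^(1/4)


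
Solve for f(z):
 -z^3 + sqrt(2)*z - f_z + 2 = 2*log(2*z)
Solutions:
 f(z) = C1 - z^4/4 + sqrt(2)*z^2/2 - 2*z*log(z) - z*log(4) + 4*z


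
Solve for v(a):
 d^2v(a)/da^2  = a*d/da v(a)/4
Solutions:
 v(a) = C1 + C2*erfi(sqrt(2)*a/4)


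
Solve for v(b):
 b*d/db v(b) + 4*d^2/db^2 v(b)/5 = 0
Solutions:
 v(b) = C1 + C2*erf(sqrt(10)*b/4)


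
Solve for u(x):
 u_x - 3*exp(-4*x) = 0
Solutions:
 u(x) = C1 - 3*exp(-4*x)/4


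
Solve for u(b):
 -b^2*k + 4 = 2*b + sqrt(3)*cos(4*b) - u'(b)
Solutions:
 u(b) = C1 + b^3*k/3 + b^2 - 4*b + sqrt(3)*sin(4*b)/4


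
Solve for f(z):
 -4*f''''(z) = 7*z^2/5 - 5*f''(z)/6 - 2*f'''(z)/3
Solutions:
 f(z) = C1 + C2*z + C3*exp(z*(1 - sqrt(31))/12) + C4*exp(z*(1 + sqrt(31))/12) + 7*z^4/50 - 56*z^3/125 + 5712*z^2/625


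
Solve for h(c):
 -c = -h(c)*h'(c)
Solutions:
 h(c) = -sqrt(C1 + c^2)
 h(c) = sqrt(C1 + c^2)


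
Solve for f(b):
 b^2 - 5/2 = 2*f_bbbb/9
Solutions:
 f(b) = C1 + C2*b + C3*b^2 + C4*b^3 + b^6/80 - 15*b^4/32


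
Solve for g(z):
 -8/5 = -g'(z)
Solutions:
 g(z) = C1 + 8*z/5


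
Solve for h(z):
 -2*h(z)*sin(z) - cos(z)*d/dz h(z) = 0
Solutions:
 h(z) = C1*cos(z)^2


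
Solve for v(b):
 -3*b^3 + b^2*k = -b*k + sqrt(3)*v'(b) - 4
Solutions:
 v(b) = C1 - sqrt(3)*b^4/4 + sqrt(3)*b^3*k/9 + sqrt(3)*b^2*k/6 + 4*sqrt(3)*b/3


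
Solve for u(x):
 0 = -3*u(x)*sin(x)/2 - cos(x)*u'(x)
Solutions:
 u(x) = C1*cos(x)^(3/2)


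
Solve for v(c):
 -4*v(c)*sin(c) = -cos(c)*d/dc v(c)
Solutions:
 v(c) = C1/cos(c)^4


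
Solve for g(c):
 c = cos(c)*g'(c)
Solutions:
 g(c) = C1 + Integral(c/cos(c), c)


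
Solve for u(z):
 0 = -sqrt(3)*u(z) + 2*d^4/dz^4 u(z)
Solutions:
 u(z) = C1*exp(-2^(3/4)*3^(1/8)*z/2) + C2*exp(2^(3/4)*3^(1/8)*z/2) + C3*sin(2^(3/4)*3^(1/8)*z/2) + C4*cos(2^(3/4)*3^(1/8)*z/2)


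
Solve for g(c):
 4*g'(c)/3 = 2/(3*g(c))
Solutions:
 g(c) = -sqrt(C1 + c)
 g(c) = sqrt(C1 + c)


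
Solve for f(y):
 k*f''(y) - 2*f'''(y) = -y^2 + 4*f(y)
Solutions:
 f(y) = C1*exp(y*(-k^2/(-k^3/8 + sqrt(-k^6 + (216 - k^3)^2)/8 + 27)^(1/3) + 2*k - 4*(-k^3/8 + sqrt(-k^6 + (216 - k^3)^2)/8 + 27)^(1/3))/12) + C2*exp(y*(-k^2/((-1 + sqrt(3)*I)*(-k^3/8 + sqrt(-k^6 + (216 - k^3)^2)/8 + 27)^(1/3)) + k + (-k^3/8 + sqrt(-k^6 + (216 - k^3)^2)/8 + 27)^(1/3) - sqrt(3)*I*(-k^3/8 + sqrt(-k^6 + (216 - k^3)^2)/8 + 27)^(1/3))/6) + C3*exp(y*(k^2/((1 + sqrt(3)*I)*(-k^3/8 + sqrt(-k^6 + (216 - k^3)^2)/8 + 27)^(1/3)) + k + (-k^3/8 + sqrt(-k^6 + (216 - k^3)^2)/8 + 27)^(1/3) + sqrt(3)*I*(-k^3/8 + sqrt(-k^6 + (216 - k^3)^2)/8 + 27)^(1/3))/6) + k/8 + y^2/4


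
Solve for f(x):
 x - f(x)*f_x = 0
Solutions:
 f(x) = -sqrt(C1 + x^2)
 f(x) = sqrt(C1 + x^2)


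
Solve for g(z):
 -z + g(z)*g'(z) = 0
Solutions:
 g(z) = -sqrt(C1 + z^2)
 g(z) = sqrt(C1 + z^2)


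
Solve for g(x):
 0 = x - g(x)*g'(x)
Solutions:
 g(x) = -sqrt(C1 + x^2)
 g(x) = sqrt(C1 + x^2)


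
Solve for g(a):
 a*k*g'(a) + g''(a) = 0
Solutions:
 g(a) = Piecewise((-sqrt(2)*sqrt(pi)*C1*erf(sqrt(2)*a*sqrt(k)/2)/(2*sqrt(k)) - C2, (k > 0) | (k < 0)), (-C1*a - C2, True))


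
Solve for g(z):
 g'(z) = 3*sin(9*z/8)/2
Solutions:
 g(z) = C1 - 4*cos(9*z/8)/3


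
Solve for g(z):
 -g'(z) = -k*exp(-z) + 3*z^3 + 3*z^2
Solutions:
 g(z) = C1 - k*exp(-z) - 3*z^4/4 - z^3


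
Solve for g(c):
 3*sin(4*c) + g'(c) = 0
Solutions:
 g(c) = C1 + 3*cos(4*c)/4


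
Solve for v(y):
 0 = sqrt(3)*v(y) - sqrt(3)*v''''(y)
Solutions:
 v(y) = C1*exp(-y) + C2*exp(y) + C3*sin(y) + C4*cos(y)


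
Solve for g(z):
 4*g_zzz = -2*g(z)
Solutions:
 g(z) = C3*exp(-2^(2/3)*z/2) + (C1*sin(2^(2/3)*sqrt(3)*z/4) + C2*cos(2^(2/3)*sqrt(3)*z/4))*exp(2^(2/3)*z/4)


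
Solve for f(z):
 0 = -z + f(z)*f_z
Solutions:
 f(z) = -sqrt(C1 + z^2)
 f(z) = sqrt(C1 + z^2)


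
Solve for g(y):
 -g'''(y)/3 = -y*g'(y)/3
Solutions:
 g(y) = C1 + Integral(C2*airyai(y) + C3*airybi(y), y)


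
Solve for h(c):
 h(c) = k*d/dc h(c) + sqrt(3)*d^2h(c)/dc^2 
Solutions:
 h(c) = C1*exp(sqrt(3)*c*(-k + sqrt(k^2 + 4*sqrt(3)))/6) + C2*exp(-sqrt(3)*c*(k + sqrt(k^2 + 4*sqrt(3)))/6)


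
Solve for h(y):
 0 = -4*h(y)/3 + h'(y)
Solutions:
 h(y) = C1*exp(4*y/3)


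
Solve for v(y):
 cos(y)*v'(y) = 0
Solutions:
 v(y) = C1


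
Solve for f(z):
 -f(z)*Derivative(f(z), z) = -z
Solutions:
 f(z) = -sqrt(C1 + z^2)
 f(z) = sqrt(C1 + z^2)


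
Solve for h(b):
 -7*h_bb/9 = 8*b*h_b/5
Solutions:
 h(b) = C1 + C2*erf(6*sqrt(35)*b/35)


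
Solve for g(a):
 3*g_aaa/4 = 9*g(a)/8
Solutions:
 g(a) = C3*exp(2^(2/3)*3^(1/3)*a/2) + (C1*sin(2^(2/3)*3^(5/6)*a/4) + C2*cos(2^(2/3)*3^(5/6)*a/4))*exp(-2^(2/3)*3^(1/3)*a/4)


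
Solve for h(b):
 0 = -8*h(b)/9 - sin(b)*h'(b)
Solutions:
 h(b) = C1*(cos(b) + 1)^(4/9)/(cos(b) - 1)^(4/9)


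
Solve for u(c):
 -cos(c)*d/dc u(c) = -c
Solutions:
 u(c) = C1 + Integral(c/cos(c), c)


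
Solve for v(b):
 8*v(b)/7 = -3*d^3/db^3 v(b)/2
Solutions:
 v(b) = C3*exp(-2*2^(1/3)*21^(2/3)*b/21) + (C1*sin(2^(1/3)*3^(1/6)*7^(2/3)*b/7) + C2*cos(2^(1/3)*3^(1/6)*7^(2/3)*b/7))*exp(2^(1/3)*21^(2/3)*b/21)


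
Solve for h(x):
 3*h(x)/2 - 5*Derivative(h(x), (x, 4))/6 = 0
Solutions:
 h(x) = C1*exp(-sqrt(3)*5^(3/4)*x/5) + C2*exp(sqrt(3)*5^(3/4)*x/5) + C3*sin(sqrt(3)*5^(3/4)*x/5) + C4*cos(sqrt(3)*5^(3/4)*x/5)


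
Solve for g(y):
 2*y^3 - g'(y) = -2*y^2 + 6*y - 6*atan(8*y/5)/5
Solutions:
 g(y) = C1 + y^4/2 + 2*y^3/3 - 3*y^2 + 6*y*atan(8*y/5)/5 - 3*log(64*y^2 + 25)/8


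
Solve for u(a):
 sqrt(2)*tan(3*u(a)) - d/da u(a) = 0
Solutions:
 u(a) = -asin(C1*exp(3*sqrt(2)*a))/3 + pi/3
 u(a) = asin(C1*exp(3*sqrt(2)*a))/3


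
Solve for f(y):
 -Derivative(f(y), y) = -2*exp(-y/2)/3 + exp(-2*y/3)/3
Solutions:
 f(y) = C1 - 4*exp(-y/2)/3 + exp(-2*y/3)/2


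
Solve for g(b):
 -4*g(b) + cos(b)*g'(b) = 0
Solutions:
 g(b) = C1*(sin(b)^2 + 2*sin(b) + 1)/(sin(b)^2 - 2*sin(b) + 1)


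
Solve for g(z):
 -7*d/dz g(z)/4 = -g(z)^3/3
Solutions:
 g(z) = -sqrt(42)*sqrt(-1/(C1 + 4*z))/2
 g(z) = sqrt(42)*sqrt(-1/(C1 + 4*z))/2


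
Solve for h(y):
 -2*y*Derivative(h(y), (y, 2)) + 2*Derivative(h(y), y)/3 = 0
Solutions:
 h(y) = C1 + C2*y^(4/3)


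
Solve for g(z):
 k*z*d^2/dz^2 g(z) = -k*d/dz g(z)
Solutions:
 g(z) = C1 + C2*log(z)


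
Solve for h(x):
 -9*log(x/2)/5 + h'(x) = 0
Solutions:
 h(x) = C1 + 9*x*log(x)/5 - 9*x/5 - 9*x*log(2)/5


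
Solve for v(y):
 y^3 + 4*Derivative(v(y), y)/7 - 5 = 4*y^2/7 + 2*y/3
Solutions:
 v(y) = C1 - 7*y^4/16 + y^3/3 + 7*y^2/12 + 35*y/4


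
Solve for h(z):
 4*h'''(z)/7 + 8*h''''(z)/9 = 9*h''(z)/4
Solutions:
 h(z) = C1 + C2*z + C3*exp(9*z*(-2 + sqrt(102))/56) + C4*exp(-9*z*(2 + sqrt(102))/56)


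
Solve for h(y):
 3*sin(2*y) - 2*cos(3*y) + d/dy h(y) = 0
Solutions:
 h(y) = C1 + 2*sin(3*y)/3 + 3*cos(2*y)/2


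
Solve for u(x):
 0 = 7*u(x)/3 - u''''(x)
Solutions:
 u(x) = C1*exp(-3^(3/4)*7^(1/4)*x/3) + C2*exp(3^(3/4)*7^(1/4)*x/3) + C3*sin(3^(3/4)*7^(1/4)*x/3) + C4*cos(3^(3/4)*7^(1/4)*x/3)


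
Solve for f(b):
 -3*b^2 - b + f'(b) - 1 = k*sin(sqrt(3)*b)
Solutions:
 f(b) = C1 + b^3 + b^2/2 + b - sqrt(3)*k*cos(sqrt(3)*b)/3


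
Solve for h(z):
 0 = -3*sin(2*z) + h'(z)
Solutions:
 h(z) = C1 - 3*cos(2*z)/2


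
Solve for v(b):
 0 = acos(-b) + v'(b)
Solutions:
 v(b) = C1 - b*acos(-b) - sqrt(1 - b^2)


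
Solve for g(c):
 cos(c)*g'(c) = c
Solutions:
 g(c) = C1 + Integral(c/cos(c), c)


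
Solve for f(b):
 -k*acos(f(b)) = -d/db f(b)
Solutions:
 Integral(1/acos(_y), (_y, f(b))) = C1 + b*k


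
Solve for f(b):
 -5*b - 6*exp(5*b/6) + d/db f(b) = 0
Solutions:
 f(b) = C1 + 5*b^2/2 + 36*exp(5*b/6)/5


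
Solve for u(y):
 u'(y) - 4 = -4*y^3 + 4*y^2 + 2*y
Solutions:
 u(y) = C1 - y^4 + 4*y^3/3 + y^2 + 4*y


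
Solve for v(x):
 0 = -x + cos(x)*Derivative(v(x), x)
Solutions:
 v(x) = C1 + Integral(x/cos(x), x)


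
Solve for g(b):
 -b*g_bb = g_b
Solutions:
 g(b) = C1 + C2*log(b)


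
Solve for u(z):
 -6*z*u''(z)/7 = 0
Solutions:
 u(z) = C1 + C2*z


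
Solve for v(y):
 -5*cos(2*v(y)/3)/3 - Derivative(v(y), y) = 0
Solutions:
 5*y/3 - 3*log(sin(2*v(y)/3) - 1)/4 + 3*log(sin(2*v(y)/3) + 1)/4 = C1


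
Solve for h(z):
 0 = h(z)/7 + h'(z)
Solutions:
 h(z) = C1*exp(-z/7)


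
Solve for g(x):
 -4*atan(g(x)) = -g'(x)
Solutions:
 Integral(1/atan(_y), (_y, g(x))) = C1 + 4*x


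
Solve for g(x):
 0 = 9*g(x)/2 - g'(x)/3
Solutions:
 g(x) = C1*exp(27*x/2)


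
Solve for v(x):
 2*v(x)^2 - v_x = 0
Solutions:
 v(x) = -1/(C1 + 2*x)


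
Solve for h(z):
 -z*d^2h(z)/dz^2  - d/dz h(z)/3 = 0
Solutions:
 h(z) = C1 + C2*z^(2/3)


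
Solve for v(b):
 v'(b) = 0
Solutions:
 v(b) = C1


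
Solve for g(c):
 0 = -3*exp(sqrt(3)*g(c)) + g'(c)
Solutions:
 g(c) = sqrt(3)*(2*log(-1/(C1 + 3*c)) - log(3))/6


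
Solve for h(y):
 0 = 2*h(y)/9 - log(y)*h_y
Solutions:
 h(y) = C1*exp(2*li(y)/9)


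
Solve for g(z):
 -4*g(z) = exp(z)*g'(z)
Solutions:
 g(z) = C1*exp(4*exp(-z))


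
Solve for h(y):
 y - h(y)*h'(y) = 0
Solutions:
 h(y) = -sqrt(C1 + y^2)
 h(y) = sqrt(C1 + y^2)


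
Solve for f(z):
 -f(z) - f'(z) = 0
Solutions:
 f(z) = C1*exp(-z)


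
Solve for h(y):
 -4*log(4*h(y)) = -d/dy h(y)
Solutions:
 -Integral(1/(log(_y) + 2*log(2)), (_y, h(y)))/4 = C1 - y


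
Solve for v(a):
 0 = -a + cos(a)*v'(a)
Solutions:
 v(a) = C1 + Integral(a/cos(a), a)


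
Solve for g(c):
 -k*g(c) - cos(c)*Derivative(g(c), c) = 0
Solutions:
 g(c) = C1*exp(k*(log(sin(c) - 1) - log(sin(c) + 1))/2)


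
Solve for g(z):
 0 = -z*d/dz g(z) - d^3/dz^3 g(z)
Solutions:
 g(z) = C1 + Integral(C2*airyai(-z) + C3*airybi(-z), z)


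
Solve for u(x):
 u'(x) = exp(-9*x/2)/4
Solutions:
 u(x) = C1 - exp(-9*x/2)/18


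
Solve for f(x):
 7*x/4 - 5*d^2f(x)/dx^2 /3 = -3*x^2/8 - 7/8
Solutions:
 f(x) = C1 + C2*x + 3*x^4/160 + 7*x^3/40 + 21*x^2/80


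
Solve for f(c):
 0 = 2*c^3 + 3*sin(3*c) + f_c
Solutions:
 f(c) = C1 - c^4/2 + cos(3*c)


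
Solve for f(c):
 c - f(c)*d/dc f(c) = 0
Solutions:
 f(c) = -sqrt(C1 + c^2)
 f(c) = sqrt(C1 + c^2)


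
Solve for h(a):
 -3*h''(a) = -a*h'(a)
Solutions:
 h(a) = C1 + C2*erfi(sqrt(6)*a/6)


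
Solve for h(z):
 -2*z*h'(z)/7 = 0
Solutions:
 h(z) = C1


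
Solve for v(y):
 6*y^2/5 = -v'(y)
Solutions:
 v(y) = C1 - 2*y^3/5


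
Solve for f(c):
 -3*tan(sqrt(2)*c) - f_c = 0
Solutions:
 f(c) = C1 + 3*sqrt(2)*log(cos(sqrt(2)*c))/2


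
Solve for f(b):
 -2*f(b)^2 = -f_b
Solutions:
 f(b) = -1/(C1 + 2*b)


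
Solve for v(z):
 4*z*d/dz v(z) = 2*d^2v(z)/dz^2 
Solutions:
 v(z) = C1 + C2*erfi(z)


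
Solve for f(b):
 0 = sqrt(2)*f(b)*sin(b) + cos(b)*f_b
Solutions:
 f(b) = C1*cos(b)^(sqrt(2))


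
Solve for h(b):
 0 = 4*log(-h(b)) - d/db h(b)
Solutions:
 -li(-h(b)) = C1 + 4*b


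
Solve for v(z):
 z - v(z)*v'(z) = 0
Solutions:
 v(z) = -sqrt(C1 + z^2)
 v(z) = sqrt(C1 + z^2)


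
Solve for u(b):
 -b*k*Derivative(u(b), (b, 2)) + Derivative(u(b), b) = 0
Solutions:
 u(b) = C1 + b^(((re(k) + 1)*re(k) + im(k)^2)/(re(k)^2 + im(k)^2))*(C2*sin(log(b)*Abs(im(k))/(re(k)^2 + im(k)^2)) + C3*cos(log(b)*im(k)/(re(k)^2 + im(k)^2)))


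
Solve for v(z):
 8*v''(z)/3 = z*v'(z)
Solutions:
 v(z) = C1 + C2*erfi(sqrt(3)*z/4)


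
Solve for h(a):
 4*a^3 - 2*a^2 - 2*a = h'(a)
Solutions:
 h(a) = C1 + a^4 - 2*a^3/3 - a^2


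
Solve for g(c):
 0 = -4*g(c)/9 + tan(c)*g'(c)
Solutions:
 g(c) = C1*sin(c)^(4/9)


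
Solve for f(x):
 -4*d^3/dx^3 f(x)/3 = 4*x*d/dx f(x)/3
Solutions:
 f(x) = C1 + Integral(C2*airyai(-x) + C3*airybi(-x), x)


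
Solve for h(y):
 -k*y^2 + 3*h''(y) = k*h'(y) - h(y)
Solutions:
 h(y) = C1*exp(y*(k - sqrt(k^2 - 12))/6) + C2*exp(y*(k + sqrt(k^2 - 12))/6) + 2*k^3 + 2*k^2*y + k*y^2 - 6*k


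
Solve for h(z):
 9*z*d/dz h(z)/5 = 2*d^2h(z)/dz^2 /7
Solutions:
 h(z) = C1 + C2*erfi(3*sqrt(35)*z/10)


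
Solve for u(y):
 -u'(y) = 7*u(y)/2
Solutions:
 u(y) = C1*exp(-7*y/2)


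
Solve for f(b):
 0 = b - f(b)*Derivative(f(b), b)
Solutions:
 f(b) = -sqrt(C1 + b^2)
 f(b) = sqrt(C1 + b^2)


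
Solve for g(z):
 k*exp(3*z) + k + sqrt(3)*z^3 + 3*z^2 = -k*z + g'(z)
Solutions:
 g(z) = C1 + k*z^2/2 + k*z + k*exp(3*z)/3 + sqrt(3)*z^4/4 + z^3


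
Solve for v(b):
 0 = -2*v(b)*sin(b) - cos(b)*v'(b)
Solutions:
 v(b) = C1*cos(b)^2


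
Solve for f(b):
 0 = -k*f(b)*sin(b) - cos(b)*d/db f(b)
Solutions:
 f(b) = C1*exp(k*log(cos(b)))


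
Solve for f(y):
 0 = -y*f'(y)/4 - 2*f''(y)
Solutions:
 f(y) = C1 + C2*erf(y/4)


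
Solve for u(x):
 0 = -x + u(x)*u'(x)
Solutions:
 u(x) = -sqrt(C1 + x^2)
 u(x) = sqrt(C1 + x^2)


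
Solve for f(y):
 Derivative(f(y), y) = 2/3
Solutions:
 f(y) = C1 + 2*y/3


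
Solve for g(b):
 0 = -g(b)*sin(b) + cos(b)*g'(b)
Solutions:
 g(b) = C1/cos(b)


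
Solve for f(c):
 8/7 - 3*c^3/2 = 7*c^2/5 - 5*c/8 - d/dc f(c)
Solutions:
 f(c) = C1 + 3*c^4/8 + 7*c^3/15 - 5*c^2/16 - 8*c/7


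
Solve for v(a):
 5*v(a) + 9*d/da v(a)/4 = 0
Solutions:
 v(a) = C1*exp(-20*a/9)


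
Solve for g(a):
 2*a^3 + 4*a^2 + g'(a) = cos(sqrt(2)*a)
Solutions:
 g(a) = C1 - a^4/2 - 4*a^3/3 + sqrt(2)*sin(sqrt(2)*a)/2


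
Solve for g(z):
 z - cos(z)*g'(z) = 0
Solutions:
 g(z) = C1 + Integral(z/cos(z), z)


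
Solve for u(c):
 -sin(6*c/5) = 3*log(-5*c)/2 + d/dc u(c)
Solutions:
 u(c) = C1 - 3*c*log(-c)/2 - 3*c*log(5)/2 + 3*c/2 + 5*cos(6*c/5)/6


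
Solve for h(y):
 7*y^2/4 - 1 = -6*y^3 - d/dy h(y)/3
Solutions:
 h(y) = C1 - 9*y^4/2 - 7*y^3/4 + 3*y


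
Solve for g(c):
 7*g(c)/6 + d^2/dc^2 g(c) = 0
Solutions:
 g(c) = C1*sin(sqrt(42)*c/6) + C2*cos(sqrt(42)*c/6)


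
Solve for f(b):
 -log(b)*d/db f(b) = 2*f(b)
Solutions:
 f(b) = C1*exp(-2*li(b))


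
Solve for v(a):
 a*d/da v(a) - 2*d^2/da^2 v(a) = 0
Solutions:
 v(a) = C1 + C2*erfi(a/2)


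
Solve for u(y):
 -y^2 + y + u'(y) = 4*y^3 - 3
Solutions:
 u(y) = C1 + y^4 + y^3/3 - y^2/2 - 3*y


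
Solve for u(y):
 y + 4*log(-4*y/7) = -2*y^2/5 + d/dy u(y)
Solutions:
 u(y) = C1 + 2*y^3/15 + y^2/2 + 4*y*log(-y) + 4*y*(-log(7) - 1 + 2*log(2))


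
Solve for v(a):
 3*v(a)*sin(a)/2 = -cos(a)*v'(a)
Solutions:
 v(a) = C1*cos(a)^(3/2)


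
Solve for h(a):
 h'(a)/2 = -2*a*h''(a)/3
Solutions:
 h(a) = C1 + C2*a^(1/4)


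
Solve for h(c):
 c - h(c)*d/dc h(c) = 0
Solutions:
 h(c) = -sqrt(C1 + c^2)
 h(c) = sqrt(C1 + c^2)


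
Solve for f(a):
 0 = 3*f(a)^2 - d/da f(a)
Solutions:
 f(a) = -1/(C1 + 3*a)


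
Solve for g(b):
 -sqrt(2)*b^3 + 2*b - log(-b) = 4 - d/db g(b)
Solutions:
 g(b) = C1 + sqrt(2)*b^4/4 - b^2 + b*log(-b) + 3*b


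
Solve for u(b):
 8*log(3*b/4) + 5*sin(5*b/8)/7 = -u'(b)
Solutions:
 u(b) = C1 - 8*b*log(b) - 8*b*log(3) + 8*b + 16*b*log(2) + 8*cos(5*b/8)/7


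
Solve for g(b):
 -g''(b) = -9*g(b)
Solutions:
 g(b) = C1*exp(-3*b) + C2*exp(3*b)


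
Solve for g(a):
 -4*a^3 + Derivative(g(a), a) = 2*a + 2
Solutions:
 g(a) = C1 + a^4 + a^2 + 2*a


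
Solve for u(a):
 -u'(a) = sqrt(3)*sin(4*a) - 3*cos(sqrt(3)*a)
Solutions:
 u(a) = C1 + sqrt(3)*sin(sqrt(3)*a) + sqrt(3)*cos(4*a)/4


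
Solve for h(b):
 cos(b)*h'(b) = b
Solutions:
 h(b) = C1 + Integral(b/cos(b), b)


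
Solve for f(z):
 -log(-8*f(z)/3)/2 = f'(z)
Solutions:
 2*Integral(1/(log(-_y) - log(3) + 3*log(2)), (_y, f(z))) = C1 - z


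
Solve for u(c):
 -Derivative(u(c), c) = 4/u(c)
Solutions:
 u(c) = -sqrt(C1 - 8*c)
 u(c) = sqrt(C1 - 8*c)


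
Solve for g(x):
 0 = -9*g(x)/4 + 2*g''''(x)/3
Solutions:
 g(x) = C1*exp(-2^(1/4)*3^(3/4)*x/2) + C2*exp(2^(1/4)*3^(3/4)*x/2) + C3*sin(2^(1/4)*3^(3/4)*x/2) + C4*cos(2^(1/4)*3^(3/4)*x/2)


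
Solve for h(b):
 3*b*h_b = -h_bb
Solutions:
 h(b) = C1 + C2*erf(sqrt(6)*b/2)


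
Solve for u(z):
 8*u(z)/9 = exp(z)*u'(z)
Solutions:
 u(z) = C1*exp(-8*exp(-z)/9)


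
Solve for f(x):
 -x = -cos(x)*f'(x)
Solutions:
 f(x) = C1 + Integral(x/cos(x), x)


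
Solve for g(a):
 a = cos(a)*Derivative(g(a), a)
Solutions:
 g(a) = C1 + Integral(a/cos(a), a)


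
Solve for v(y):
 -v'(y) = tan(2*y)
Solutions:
 v(y) = C1 + log(cos(2*y))/2


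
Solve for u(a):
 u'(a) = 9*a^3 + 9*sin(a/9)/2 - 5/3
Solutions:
 u(a) = C1 + 9*a^4/4 - 5*a/3 - 81*cos(a/9)/2


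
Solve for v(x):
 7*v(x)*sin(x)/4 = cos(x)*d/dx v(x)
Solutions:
 v(x) = C1/cos(x)^(7/4)


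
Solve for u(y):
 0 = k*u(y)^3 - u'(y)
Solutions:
 u(y) = -sqrt(2)*sqrt(-1/(C1 + k*y))/2
 u(y) = sqrt(2)*sqrt(-1/(C1 + k*y))/2


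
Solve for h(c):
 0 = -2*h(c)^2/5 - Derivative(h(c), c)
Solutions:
 h(c) = 5/(C1 + 2*c)


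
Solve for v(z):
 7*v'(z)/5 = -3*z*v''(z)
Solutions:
 v(z) = C1 + C2*z^(8/15)


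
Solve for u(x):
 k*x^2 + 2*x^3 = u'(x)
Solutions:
 u(x) = C1 + k*x^3/3 + x^4/2


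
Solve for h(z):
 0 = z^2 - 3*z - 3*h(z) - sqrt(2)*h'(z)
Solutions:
 h(z) = C1*exp(-3*sqrt(2)*z/2) + z^2/3 - z - 2*sqrt(2)*z/9 + 4/27 + sqrt(2)/3


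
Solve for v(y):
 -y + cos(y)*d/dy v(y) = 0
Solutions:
 v(y) = C1 + Integral(y/cos(y), y)


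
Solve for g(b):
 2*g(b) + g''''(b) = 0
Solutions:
 g(b) = (C1*sin(2^(3/4)*b/2) + C2*cos(2^(3/4)*b/2))*exp(-2^(3/4)*b/2) + (C3*sin(2^(3/4)*b/2) + C4*cos(2^(3/4)*b/2))*exp(2^(3/4)*b/2)


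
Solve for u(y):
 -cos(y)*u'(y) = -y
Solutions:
 u(y) = C1 + Integral(y/cos(y), y)


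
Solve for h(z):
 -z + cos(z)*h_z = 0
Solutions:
 h(z) = C1 + Integral(z/cos(z), z)
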